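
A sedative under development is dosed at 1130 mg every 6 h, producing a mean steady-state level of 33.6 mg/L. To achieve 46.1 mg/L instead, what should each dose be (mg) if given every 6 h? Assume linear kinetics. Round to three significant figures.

With linear kinetics, Css is proportional to dose rate (D/τ) at fixed clearance.
D₂ = D₁ × (Css,target / Css,current) = 1130 × 46.1/33.6 = 1550 mg

1550 mg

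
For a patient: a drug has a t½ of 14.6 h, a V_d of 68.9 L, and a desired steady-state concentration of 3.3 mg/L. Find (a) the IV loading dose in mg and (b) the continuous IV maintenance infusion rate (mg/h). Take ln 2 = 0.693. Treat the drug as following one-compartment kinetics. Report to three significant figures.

LD = Vd × C = 68.90 × 3.3 = 227.4 mg
CL = 0.693 × Vd / t½ = 0.693 × 68.90 / 14.6 = 3.270 L/h
Infusion rate = CL × Css = 3.270 × 3.3 = 10.79 mg/h

(a) 227 mg; (b) 10.8 mg/h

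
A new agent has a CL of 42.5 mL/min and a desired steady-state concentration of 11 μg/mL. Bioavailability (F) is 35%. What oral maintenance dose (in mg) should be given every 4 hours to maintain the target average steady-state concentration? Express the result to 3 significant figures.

321 mg

CL = 42.5 mL/min = 42.5 × 0.06 = 2.550 L/h
D = CL × Css × τ / F = 2.550 × 11 × 4 / 0.35 = 320.6 mg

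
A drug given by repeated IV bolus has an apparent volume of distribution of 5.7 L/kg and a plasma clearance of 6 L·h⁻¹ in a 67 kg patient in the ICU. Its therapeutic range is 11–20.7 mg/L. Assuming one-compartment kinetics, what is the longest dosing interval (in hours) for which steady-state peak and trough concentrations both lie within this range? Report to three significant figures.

40.2 h

Total Vd = 5.7 × 67 = 381.9 L
k = CL / Vd = 6.000 / 381.9 = 0.01571 h⁻¹
Between IV bolus doses, concentration decays as C = C₀·e^(−kτ), so C_peak/C_trough = e^(kτ).
τ_max = ln(C_peak/C_trough) / k = ln(20.7/11) / 0.01571 = 0.6322 / 0.01571 = 40.24 h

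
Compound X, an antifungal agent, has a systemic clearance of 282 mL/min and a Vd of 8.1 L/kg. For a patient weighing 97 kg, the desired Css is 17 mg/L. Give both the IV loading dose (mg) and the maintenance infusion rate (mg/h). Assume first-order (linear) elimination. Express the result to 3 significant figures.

(a) 13400 mg; (b) 288 mg/h

Vd(total) = 97 kg × 8.1 L/kg = 785.7 L
Loading: fill Vd to C_target → 785.7 L × 17 mg/L = 13360 mg
CL = 282 mL/min = 282 × 0.06 = 16.92 L/h
Maintenance infusion rate = CL × Css = 16.92 × 17 = 287.6 mg/h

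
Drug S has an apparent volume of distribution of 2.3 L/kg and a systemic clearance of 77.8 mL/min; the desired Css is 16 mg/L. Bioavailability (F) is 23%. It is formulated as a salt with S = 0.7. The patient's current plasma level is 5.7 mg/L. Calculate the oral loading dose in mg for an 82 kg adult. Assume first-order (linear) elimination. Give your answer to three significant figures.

12100 mg

Vd(total) = 82 kg × 2.3 L/kg = 188.6 L
Concentration deficit ΔC = 16 − 5.7 = 10.30 mg/L
LD = Vd × ΔC / F / S = 188.6 × 10.30 / 0.23 / 0.7 = 12070 mg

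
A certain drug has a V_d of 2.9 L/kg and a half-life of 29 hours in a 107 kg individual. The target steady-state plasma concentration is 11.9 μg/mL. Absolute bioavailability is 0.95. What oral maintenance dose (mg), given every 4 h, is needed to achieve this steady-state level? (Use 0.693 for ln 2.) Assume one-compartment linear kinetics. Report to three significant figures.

372 mg

Vd(total) = 107 kg × 2.9 L/kg = 310.3 L
k = 0.693/29 = 0.02390 h⁻¹, so CL = k·Vd = 0.02390 × 310.3 = 7.416 L/h
D = CL × Css × τ / F = 7.416 × 11.9 × 4 / 0.95 = 371.6 mg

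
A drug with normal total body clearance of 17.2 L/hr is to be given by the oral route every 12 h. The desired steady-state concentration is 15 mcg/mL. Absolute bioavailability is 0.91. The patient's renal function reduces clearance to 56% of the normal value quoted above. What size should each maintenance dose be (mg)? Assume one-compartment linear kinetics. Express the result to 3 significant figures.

Patient clearance = 0.56 × 17.20 = 9.632 L/h
At steady state, dose per interval replaces the amount cleared in that interval: F·D/τ = CL·Css.
D = CL × Css × τ / F = 9.632 × 15 × 12 / 0.91 = 1905 mg

1910 mg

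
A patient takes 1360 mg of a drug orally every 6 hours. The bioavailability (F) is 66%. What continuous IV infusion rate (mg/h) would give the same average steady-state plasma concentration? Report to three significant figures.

Equivalent systemic input: infusion rate = F·D/τ.
Rate = 0.66 × 1360 / 6 = 149.6 mg/h

150 mg/h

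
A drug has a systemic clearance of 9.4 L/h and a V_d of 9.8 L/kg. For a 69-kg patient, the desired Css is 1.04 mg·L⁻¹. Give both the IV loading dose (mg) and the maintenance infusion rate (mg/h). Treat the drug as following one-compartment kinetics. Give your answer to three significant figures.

Vd(total) = 69 kg × 9.8 L/kg = 676.2 L
Loading: fill Vd to C_target → 676.2 L × 1.04 mg/L = 703.2 mg
Maintenance infusion rate = CL × Css = 9.400 × 1.04 = 9.776 mg/h

(a) 703 mg; (b) 9.78 mg/h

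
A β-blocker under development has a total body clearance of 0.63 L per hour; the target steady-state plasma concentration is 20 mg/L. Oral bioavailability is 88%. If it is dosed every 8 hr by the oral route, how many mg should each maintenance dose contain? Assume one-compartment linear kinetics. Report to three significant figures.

115 mg

D = CL × Css × τ / F = 0.6300 × 20 × 8 / 0.88 = 114.5 mg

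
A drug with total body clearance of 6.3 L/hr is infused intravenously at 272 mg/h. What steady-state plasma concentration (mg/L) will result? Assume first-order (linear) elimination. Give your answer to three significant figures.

Css = rate / CL = 272 / 6.300 = 43.17 mg/L

43.2 mg/L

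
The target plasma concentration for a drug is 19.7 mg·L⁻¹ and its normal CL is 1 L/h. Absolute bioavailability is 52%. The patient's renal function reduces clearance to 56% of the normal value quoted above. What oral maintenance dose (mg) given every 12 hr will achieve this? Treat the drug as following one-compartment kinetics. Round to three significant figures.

255 mg

Patient clearance = 0.56 × 1.000 = 0.5600 L/h
At steady state, dose per interval replaces the amount cleared in that interval: F·D/τ = CL·Css.
D = CL × Css × τ / F = 0.5600 × 19.7 × 12 / 0.52 = 254.6 mg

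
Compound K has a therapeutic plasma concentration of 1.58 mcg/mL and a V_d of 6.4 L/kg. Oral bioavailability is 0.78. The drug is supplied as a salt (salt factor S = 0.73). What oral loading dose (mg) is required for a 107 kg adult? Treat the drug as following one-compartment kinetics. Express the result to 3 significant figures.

Total Vd = 6.4 × 107 = 684.8 L
LD = Vd × C / F / S = 684.8 × 1.580 / 0.78 / 0.73 = 1900 mg

1900 mg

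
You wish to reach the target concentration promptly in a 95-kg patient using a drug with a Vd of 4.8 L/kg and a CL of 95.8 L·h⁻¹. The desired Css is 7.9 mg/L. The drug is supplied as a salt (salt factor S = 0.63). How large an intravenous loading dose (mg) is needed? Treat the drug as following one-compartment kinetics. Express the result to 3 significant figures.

Total Vd = 4.8 × 95 = 456.0 L
LD is governed by Vd — clearance does not enter the loading-dose calculation.
LD = Vd × C / S = 456.0 × 7.900 / 0.63 = 5718 mg

5720 mg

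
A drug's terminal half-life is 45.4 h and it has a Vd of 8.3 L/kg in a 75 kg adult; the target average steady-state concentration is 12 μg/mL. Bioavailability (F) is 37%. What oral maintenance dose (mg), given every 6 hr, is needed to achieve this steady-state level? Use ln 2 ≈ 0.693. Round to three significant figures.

Vd(total) = 75 kg × 8.3 L/kg = 622.5 L
k = 0.693/45.4 = 0.01526 h⁻¹, so CL = k·Vd = 0.01526 × 622.5 = 9.499 L/h
D = CL × Css × τ / F = 9.499 × 12 × 6 / 0.37 = 1848 mg

1850 mg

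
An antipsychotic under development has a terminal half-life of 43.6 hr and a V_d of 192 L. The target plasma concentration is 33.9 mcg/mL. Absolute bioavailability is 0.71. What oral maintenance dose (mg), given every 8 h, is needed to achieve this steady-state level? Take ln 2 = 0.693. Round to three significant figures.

1170 mg

CL = 0.693 × Vd / t½ = 0.693 × 192.0 / 43.6 = 3.052 L/h
D = CL × Css × τ / F = 3.052 × 33.9 × 8 / 0.71 = 1166 mg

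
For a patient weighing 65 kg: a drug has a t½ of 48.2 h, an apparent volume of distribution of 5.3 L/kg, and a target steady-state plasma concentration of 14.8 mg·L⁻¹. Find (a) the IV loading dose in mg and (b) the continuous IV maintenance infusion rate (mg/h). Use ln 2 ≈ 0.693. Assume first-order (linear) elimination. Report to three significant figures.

(a) 5100 mg; (b) 73.3 mg/h

Vd = 5.3 L/kg × 65 kg = 344.5 L
LD = Vd × C = 344.5 × 14.8 = 5099 mg
CL = 0.693 × Vd / t½ = 0.693 × 344.5 / 48.2 = 4.953 L/h
Infusion rate = CL × Css = 4.953 × 14.8 = 73.30 mg/h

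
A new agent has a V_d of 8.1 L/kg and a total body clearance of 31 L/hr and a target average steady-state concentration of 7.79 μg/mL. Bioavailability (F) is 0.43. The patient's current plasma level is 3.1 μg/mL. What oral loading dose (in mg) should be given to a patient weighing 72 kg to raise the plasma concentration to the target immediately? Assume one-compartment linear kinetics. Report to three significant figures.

6360 mg

Total Vd = 8.1 × 72 = 583.2 L
Concentration deficit ΔC = 7.79 − 3.1 = 4.690 mg/L
LD = Vd × ΔC / F = 583.2 × 4.690 / 0.43 = 6361 mg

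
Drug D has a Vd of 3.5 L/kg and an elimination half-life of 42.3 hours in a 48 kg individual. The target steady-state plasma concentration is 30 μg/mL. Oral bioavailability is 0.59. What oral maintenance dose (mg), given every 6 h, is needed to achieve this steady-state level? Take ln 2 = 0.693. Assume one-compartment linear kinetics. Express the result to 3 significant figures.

840 mg

Total Vd = 3.5 × 48 = 168.0 L
CL = 0.693 × Vd / t½ = 0.693 × 168.0 / 42.3 = 2.752 L/h
D = CL × Css × τ / F = 2.752 × 30 × 6 / 0.59 = 839.6 mg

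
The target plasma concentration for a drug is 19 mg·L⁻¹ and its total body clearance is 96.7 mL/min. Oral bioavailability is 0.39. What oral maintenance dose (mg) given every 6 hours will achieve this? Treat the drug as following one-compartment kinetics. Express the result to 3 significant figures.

1700 mg

Convert clearance: 96.7 mL/min × 60 min/h ÷ 1000 mL/L = 5.802 L/h
D = CL × Css × τ / F = 5.802 × 19 × 6 / 0.39 = 1696 mg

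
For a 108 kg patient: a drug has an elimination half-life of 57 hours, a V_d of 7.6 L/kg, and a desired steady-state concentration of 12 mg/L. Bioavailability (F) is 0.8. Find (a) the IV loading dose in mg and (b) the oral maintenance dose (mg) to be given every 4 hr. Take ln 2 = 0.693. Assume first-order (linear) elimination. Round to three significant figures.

Vd = 7.6 L/kg × 108 kg = 820.8 L
LD = Vd × C = 820.8 × 12 = 9850 mg
CL = 0.693 × Vd / t½ = 0.693 × 820.8 / 57 = 9.979 L/h
D = CL × Css × τ / F = 9.979 × 12 × 4 / 0.8 = 598.7 mg

(a) 9850 mg; (b) 599 mg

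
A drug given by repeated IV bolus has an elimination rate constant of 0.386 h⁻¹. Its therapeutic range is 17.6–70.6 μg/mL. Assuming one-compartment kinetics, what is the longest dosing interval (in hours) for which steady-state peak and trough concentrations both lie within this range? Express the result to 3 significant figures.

3.60 h

Between IV bolus doses, concentration decays as C = C₀·e^(−kτ), so C_peak/C_trough = e^(kτ).
τ_max = ln(C_peak/C_trough) / k = ln(70.6/17.6) / 0.3860 = 1.389 / 0.3860 = 3.598 h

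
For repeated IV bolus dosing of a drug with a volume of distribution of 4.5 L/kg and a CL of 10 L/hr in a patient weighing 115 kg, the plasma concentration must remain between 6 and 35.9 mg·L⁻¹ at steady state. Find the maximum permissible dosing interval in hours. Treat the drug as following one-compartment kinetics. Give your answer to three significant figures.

Total Vd = 4.5 × 115 = 517.5 L
k = CL / Vd = 10.00 / 517.5 = 0.01932 h⁻¹
Between IV bolus doses, concentration decays as C = C₀·e^(−kτ), so C_peak/C_trough = e^(kτ).
τ_max = ln(C_peak/C_trough) / k = ln(35.9/6) / 0.01932 = 1.789 / 0.01932 = 92.60 h

92.6 h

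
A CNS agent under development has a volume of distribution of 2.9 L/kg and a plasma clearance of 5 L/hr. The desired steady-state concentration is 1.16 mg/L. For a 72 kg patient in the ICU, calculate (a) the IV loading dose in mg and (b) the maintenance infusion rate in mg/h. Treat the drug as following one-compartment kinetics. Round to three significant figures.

(a) 242 mg; (b) 5.80 mg/h

Total Vd = 2.9 × 72 = 208.8 L
Loading dose = Vd × C = 208.8 × 1.16 = 242.2 mg
Maintenance infusion rate = CL × Css = 5.000 × 1.16 = 5.800 mg/h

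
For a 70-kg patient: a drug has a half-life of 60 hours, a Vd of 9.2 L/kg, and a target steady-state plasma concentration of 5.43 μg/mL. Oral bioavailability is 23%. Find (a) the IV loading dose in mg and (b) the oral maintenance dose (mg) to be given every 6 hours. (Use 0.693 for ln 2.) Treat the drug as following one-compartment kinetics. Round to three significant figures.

(a) 3500 mg; (b) 1050 mg

Vd = 9.2 L/kg × 70 kg = 644.0 L
LD = Vd × C = 644.0 × 5.43 = 3497 mg
CL = 0.693 × Vd / t½ = 0.693 × 644.0 / 60 = 7.438 L/h
D = CL × Css × τ / F = 7.438 × 5.43 × 6 / 0.23 = 1054 mg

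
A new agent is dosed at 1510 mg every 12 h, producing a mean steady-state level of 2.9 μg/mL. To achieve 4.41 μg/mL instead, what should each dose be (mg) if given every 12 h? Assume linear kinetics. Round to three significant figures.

2300 mg

For first-order elimination, Css ∝ F·D/(CL·τ); F and CL are unchanged, so Css ∝ D/τ.
D₂ = D₁ × (Css,target / Css,current) = 1510 × 4.41/2.9 = 2296 mg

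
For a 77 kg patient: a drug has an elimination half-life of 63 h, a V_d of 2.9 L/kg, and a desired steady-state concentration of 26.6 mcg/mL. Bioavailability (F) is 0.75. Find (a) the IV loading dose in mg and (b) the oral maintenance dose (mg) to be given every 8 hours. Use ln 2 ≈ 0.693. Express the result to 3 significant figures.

(a) 5940 mg; (b) 697 mg

Vd = 2.9 L/kg × 77 kg = 223.3 L
LD = Vd × C = 223.3 × 26.6 = 5940 mg
CL = 0.693 × Vd / t½ = 0.693 × 223.3 / 63 = 2.456 L/h
D = CL × Css × τ / F = 2.456 × 26.6 × 8 / 0.75 = 696.8 mg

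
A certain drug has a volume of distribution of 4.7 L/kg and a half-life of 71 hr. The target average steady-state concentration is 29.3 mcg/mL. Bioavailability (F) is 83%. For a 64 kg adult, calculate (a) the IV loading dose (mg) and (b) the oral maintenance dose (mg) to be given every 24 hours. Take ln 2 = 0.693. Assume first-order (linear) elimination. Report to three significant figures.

(a) 8810 mg; (b) 2490 mg

Total Vd = 4.7 × 64 = 300.8 L
LD = Vd × C = 300.8 × 29.3 = 8813 mg
CL = 0.693 × Vd / t½ = 0.693 × 300.8 / 71 = 2.936 L/h
D = CL × Css × τ / F = 2.936 × 29.3 × 24 / 0.83 = 2487 mg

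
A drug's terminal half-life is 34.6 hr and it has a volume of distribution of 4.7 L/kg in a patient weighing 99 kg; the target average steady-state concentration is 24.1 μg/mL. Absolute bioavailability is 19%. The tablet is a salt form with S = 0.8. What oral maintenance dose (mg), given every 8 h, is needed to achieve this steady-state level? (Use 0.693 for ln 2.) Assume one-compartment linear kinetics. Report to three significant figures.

11800 mg

Vd = 4.7 L/kg × 99 kg = 465.3 L
k = 0.693/34.6 = 0.02003 h⁻¹, so CL = k·Vd = 0.02003 × 465.3 = 9.320 L/h
D = CL × Css × τ / F / S = 9.320 × 24.1 × 8 / 0.19 / 0.8 = 11820 mg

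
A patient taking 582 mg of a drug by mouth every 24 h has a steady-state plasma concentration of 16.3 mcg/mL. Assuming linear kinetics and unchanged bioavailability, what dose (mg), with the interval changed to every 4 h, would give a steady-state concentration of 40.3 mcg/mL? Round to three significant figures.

For first-order elimination, Css ∝ F·D/(CL·τ); F and CL are unchanged, so Css ∝ D/τ.
D₂ = D₁ × (Css,target / Css,current) × (τ₂/τ₁) = 582 × (40.3/16.3) × (4/24) = 239.8 mg

240 mg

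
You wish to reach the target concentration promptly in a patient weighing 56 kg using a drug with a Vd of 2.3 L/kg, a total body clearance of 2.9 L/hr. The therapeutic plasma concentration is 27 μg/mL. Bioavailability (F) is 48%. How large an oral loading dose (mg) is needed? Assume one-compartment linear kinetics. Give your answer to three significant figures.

Vd(total) = 56 kg × 2.3 L/kg = 128.8 L
The loading dose fills Vd to the target concentration; clearance is irrelevant here.
LD = Vd × C / F = 128.8 × 27.00 / 0.48 = 7245 mg

7250 mg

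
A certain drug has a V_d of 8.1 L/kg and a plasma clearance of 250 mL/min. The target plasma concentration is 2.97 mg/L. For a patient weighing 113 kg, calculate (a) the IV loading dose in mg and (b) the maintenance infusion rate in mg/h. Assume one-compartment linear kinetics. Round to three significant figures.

Vd(total) = 113 kg × 8.1 L/kg = 915.3 L
Loading dose = Vd × C = 915.3 × 2.97 = 2718 mg
CL = 250 mL/min = 250 × 0.06 = 15.00 L/h
Maintenance infusion rate = CL × Css = 15.00 × 2.97 = 44.55 mg/h

(a) 2720 mg; (b) 44.6 mg/h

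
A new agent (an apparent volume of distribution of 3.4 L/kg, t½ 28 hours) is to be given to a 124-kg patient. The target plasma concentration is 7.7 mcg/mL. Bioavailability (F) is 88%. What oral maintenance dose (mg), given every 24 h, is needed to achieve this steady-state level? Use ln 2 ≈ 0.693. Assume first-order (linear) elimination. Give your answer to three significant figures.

2190 mg

Vd = 3.4 L/kg × 124 kg = 421.6 L
CL = 0.693 × Vd / t½ = 0.693 × 421.6 / 28 = 10.43 L/h
D = CL × Css × τ / F = 10.43 × 7.7 × 24 / 0.88 = 2190 mg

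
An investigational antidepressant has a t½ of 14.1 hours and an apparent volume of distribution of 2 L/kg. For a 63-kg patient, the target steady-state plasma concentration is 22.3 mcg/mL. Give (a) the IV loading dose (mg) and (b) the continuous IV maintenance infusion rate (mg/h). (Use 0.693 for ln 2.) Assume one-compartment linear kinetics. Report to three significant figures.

Vd(total) = 63 kg × 2 L/kg = 126.0 L
LD = Vd × C = 126.0 × 22.3 = 2810 mg
CL = 0.693 × Vd / t½ = 0.693 × 126.0 / 14.1 = 6.193 L/h
Infusion rate = CL × Css = 6.193 × 22.3 = 138.1 mg/h

(a) 2810 mg; (b) 138 mg/h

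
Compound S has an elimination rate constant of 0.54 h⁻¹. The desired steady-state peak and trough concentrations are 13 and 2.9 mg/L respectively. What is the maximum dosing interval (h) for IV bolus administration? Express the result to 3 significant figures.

Between IV bolus doses, concentration decays as C = C₀·e^(−kτ), so C_peak/C_trough = e^(kτ).
τ_max = ln(C_peak/C_trough) / k = ln(13/2.9) / 0.5400 = 1.500 / 0.5400 = 2.778 h

2.78 h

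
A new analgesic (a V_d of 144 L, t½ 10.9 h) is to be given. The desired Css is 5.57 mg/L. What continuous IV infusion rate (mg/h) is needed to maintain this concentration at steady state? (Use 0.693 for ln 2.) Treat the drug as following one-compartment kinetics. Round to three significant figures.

k = 0.693/10.9 = 0.06358 h⁻¹, so CL = k·Vd = 0.06358 × 144.0 = 9.156 L/h
Infusion rate = CL × Css = 9.156 × 5.57 = 51.00 mg/h

51.0 mg/h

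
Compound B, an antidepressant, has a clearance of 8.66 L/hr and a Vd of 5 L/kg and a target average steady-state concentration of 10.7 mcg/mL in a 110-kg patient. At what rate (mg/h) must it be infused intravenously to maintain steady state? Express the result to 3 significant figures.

Maintenance depends on clearance, not Vd — rate in must match rate out.
Rate = CL × Css = 8.660 × 10.7 = 92.66 mg/h

92.7 mg/h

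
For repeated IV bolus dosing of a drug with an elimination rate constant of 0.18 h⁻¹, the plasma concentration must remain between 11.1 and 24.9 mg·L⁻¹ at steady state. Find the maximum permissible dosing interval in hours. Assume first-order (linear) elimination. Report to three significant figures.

4.49 h

Between IV bolus doses, concentration decays as C = C₀·e^(−kτ), so C_peak/C_trough = e^(kτ).
τ_max = ln(C_peak/C_trough) / k = ln(24.9/11.1) / 0.1800 = 0.8079 / 0.1800 = 4.488 h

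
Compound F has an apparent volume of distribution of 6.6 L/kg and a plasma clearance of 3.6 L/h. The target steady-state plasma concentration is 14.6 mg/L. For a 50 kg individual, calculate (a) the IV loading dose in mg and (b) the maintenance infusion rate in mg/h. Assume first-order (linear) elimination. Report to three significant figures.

Total Vd = 6.6 × 50 = 330.0 L
Loading: fill Vd to C_target → 330.0 L × 14.6 mg/L = 4818 mg
Maintenance infusion rate = CL × Css = 3.600 × 14.6 = 52.56 mg/h

(a) 4820 mg; (b) 52.6 mg/h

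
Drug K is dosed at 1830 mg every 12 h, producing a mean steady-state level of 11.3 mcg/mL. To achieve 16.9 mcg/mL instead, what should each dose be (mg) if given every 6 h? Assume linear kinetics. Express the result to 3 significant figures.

1370 mg

With linear kinetics, Css is proportional to dose rate (D/τ) at fixed clearance.
D₂ = D₁ × (Css,target / Css,current) × (τ₂/τ₁) = 1830 × (16.9/11.3) × (6/12) = 1368 mg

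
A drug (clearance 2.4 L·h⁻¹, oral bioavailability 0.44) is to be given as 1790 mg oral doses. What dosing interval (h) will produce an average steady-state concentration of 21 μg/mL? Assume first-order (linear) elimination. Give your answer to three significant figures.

F·D/τ = CL·Css → τ = F·D / (CL·Css).
τ = 0.44 × 1790 / (2.4 × 21) = 15.63 h

15.6 h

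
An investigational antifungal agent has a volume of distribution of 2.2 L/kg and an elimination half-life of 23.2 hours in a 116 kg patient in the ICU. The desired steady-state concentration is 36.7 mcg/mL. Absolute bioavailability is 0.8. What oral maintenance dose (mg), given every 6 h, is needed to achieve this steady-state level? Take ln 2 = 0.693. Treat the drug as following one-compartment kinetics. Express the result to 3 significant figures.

2100 mg

Vd = 2.2 L/kg × 116 kg = 255.2 L
k = 0.693/23.2 = 0.02987 h⁻¹, so CL = k·Vd = 0.02987 × 255.2 = 7.623 L/h
D = CL × Css × τ / F = 7.623 × 36.7 × 6 / 0.8 = 2098 mg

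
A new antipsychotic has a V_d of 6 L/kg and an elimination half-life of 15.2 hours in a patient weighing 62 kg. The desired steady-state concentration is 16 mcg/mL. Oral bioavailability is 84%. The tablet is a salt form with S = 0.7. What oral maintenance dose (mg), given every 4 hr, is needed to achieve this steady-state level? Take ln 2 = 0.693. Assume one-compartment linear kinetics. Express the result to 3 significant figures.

Vd = 6 L/kg × 62 kg = 372.0 L
CL = 0.693 × Vd / t½ = 0.693 × 372.0 / 15.2 = 16.96 L/h
D = CL × Css × τ / F / S = 16.96 × 16 × 4 / 0.84 / 0.7 = 1846 mg

1850 mg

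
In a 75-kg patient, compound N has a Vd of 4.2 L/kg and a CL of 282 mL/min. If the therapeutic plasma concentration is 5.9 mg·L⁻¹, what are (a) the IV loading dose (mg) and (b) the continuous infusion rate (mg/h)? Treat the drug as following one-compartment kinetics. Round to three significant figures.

Vd = 4.2 L/kg × 75 kg = 315.0 L
LD = Vd · C_target = 315.0 × 5.9 = 1859 mg
CL = 282 mL/min = 282 × 0.06 = 16.92 L/h
Maintenance: replace elimination → rate = CL × Css = 16.92 × 5.9 = 99.83 mg/h

(a) 1860 mg; (b) 99.8 mg/h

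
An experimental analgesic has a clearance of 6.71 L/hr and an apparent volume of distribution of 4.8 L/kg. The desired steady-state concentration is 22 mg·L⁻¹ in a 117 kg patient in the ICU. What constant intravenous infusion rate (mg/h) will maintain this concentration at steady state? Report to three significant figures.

Infusion rate = CL · Css = 6.710 L/h × 22 mg/L = 147.6 mg/h

148 mg/h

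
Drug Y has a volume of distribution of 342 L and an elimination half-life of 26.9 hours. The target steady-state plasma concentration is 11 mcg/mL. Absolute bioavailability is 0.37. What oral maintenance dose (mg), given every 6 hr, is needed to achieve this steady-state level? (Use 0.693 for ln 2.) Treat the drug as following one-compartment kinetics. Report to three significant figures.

CL = ln 2 · Vd / t½ = 0.693 × 342.0 / 26.9 = 8.811 L/h
D = CL × Css × τ / F = 8.811 × 11 × 6 / 0.37 = 1572 mg

1570 mg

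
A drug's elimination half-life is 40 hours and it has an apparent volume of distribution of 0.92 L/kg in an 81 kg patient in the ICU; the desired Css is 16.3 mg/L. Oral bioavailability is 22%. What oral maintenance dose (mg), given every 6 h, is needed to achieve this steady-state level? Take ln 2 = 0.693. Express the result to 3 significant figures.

574 mg

Vd(total) = 81 kg × 0.92 L/kg = 74.52 L
CL = 0.693 × Vd / t½ = 0.693 × 74.52 / 40 = 1.291 L/h
D = CL × Css × τ / F = 1.291 × 16.3 × 6 / 0.22 = 573.9 mg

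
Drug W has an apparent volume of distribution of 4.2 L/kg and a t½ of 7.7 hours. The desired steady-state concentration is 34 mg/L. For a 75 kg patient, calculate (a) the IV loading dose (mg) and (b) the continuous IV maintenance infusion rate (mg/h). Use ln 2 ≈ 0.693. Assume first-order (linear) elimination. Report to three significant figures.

Total Vd = 4.2 × 75 = 315.0 L
LD = Vd × C = 315.0 × 34 = 10710 mg
CL = 0.693 × Vd / t½ = 0.693 × 315.0 / 7.7 = 28.35 L/h
Infusion rate = CL × Css = 28.35 × 34 = 963.9 mg/h

(a) 10700 mg; (b) 964 mg/h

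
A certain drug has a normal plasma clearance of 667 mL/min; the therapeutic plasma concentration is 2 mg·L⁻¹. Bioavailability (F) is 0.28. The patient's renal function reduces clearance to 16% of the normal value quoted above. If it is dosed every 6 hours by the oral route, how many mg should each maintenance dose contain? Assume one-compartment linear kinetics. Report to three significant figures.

274 mg

Convert clearance: 667 mL/min × 60 min/h ÷ 1000 mL/L = 40.02 L/h
Patient clearance = 0.16 × 40.02 = 6.403 L/h
D = CL × Css × τ / F = 6.403 × 2 × 6 / 0.28 = 274.4 mg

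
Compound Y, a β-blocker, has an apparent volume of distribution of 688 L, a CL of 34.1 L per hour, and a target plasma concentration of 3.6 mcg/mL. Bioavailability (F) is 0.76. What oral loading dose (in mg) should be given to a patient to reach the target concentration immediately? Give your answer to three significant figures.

LD = Vd × C / F = 688.0 × 3.600 / 0.76 = 3259 mg

3260 mg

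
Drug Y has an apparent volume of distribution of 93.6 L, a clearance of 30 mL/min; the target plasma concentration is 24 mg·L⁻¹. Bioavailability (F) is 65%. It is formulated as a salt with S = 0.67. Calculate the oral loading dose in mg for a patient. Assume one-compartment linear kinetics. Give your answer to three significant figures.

The loading dose fills Vd to the target concentration; clearance is irrelevant here.
LD = Vd × C / F / S = 93.60 × 24.00 / 0.65 / 0.67 = 5158 mg

5160 mg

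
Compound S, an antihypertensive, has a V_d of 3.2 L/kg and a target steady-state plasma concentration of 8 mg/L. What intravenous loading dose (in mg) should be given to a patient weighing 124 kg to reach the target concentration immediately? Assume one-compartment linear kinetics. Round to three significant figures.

Total Vd = 3.2 × 124 = 396.8 L
The loading dose fills Vd to the target concentration.
LD = Vd × C = 396.8 × 8.000 = 3174 mg

3170 mg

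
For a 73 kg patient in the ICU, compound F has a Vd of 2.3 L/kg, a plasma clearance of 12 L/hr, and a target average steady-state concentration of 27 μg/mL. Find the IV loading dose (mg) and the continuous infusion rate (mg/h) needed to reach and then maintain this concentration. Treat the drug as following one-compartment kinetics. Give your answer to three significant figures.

(a) 4530 mg; (b) 324 mg/h

Vd(total) = 73 kg × 2.3 L/kg = 167.9 L
Loading dose = Vd × C = 167.9 × 27 = 4533 mg
Maintenance infusion rate = CL × Css = 12.00 × 27 = 324.0 mg/h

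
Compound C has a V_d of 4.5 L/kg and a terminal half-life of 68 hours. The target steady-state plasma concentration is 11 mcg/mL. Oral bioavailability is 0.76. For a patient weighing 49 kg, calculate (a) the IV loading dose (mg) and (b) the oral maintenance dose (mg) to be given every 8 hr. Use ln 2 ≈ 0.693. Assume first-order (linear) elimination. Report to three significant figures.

Vd(total) = 49 kg × 4.5 L/kg = 220.5 L
LD = Vd × C = 220.5 × 11 = 2426 mg
CL = 0.693 × Vd / t½ = 0.693 × 220.5 / 68 = 2.247 L/h
D = CL × Css × τ / F = 2.247 × 11 × 8 / 0.76 = 260.2 mg

(a) 2430 mg; (b) 260 mg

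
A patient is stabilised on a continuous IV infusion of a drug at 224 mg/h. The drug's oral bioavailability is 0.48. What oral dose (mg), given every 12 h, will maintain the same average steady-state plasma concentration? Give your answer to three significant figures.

5600 mg

To maintain the same Css, the systemic dosing rate must be unchanged: F·D/τ = infusion rate.
D = rate × τ / F = 224 × 12 / 0.48 = 5600 mg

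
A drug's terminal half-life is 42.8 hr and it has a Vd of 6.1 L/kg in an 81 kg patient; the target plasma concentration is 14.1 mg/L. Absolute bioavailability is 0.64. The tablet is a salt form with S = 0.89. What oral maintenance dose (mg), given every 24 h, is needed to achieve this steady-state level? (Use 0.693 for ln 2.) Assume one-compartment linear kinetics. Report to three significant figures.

Vd(total) = 81 kg × 6.1 L/kg = 494.1 L
CL = 0.693 × Vd / t½ = 0.693 × 494.1 / 42.8 = 8.000 L/h
D = CL × Css × τ / F / S = 8.000 × 14.1 × 24 / 0.64 / 0.89 = 4753 mg

4750 mg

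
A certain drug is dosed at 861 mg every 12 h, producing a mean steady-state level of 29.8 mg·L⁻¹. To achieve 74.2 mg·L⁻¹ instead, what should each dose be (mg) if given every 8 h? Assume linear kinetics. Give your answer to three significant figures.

With linear kinetics, Css is proportional to dose rate (D/τ) at fixed clearance.
D₂ = D₁ × (Css,target / Css,current) × (τ₂/τ₁) = 861 × (74.2/29.8) × (8/12) = 1429 mg

1430 mg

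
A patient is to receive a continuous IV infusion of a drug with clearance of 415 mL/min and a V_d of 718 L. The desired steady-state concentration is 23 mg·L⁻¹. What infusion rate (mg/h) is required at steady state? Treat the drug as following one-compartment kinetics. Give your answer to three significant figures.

573 mg/h

CL = 415 mL/min × 60/1000 = 24.90 L/h
Rate = CL × Css = 24.90 × 23 = 572.7 mg/h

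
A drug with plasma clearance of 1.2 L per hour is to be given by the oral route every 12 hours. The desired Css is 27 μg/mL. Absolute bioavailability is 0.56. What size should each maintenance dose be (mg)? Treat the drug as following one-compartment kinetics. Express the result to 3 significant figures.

694 mg

D = CL × Css × τ / F = 1.200 × 27 × 12 / 0.56 = 694.3 mg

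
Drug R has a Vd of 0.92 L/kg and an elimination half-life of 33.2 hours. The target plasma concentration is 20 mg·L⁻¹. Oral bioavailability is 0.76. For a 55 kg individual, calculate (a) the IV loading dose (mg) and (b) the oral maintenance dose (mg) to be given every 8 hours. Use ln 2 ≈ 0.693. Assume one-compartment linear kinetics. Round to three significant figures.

(a) 1010 mg; (b) 222 mg

Vd = 0.92 L/kg × 55 kg = 50.60 L
LD = Vd × C = 50.60 × 20 = 1012 mg
CL = 0.693 × Vd / t½ = 0.693 × 50.60 / 33.2 = 1.056 L/h
D = CL × Css × τ / F = 1.056 × 20 × 8 / 0.76 = 222.3 mg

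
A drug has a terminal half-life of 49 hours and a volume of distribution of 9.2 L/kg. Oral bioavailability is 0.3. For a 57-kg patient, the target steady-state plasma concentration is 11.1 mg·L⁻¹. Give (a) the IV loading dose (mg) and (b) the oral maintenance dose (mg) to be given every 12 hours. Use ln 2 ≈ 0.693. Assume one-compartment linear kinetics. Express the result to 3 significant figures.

(a) 5820 mg; (b) 3290 mg

Vd(total) = 57 kg × 9.2 L/kg = 524.4 L
LD = Vd × C = 524.4 × 11.1 = 5821 mg
CL = 0.693 × Vd / t½ = 0.693 × 524.4 / 49 = 7.417 L/h
D = CL × Css × τ / F = 7.417 × 11.1 × 12 / 0.3 = 3293 mg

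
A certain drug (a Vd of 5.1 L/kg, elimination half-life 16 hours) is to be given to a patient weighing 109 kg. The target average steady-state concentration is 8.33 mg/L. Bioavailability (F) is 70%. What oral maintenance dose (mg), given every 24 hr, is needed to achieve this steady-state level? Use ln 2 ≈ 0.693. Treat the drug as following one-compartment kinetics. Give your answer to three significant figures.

Total Vd = 5.1 × 109 = 555.9 L
CL = ln 2 · Vd / t½ = 0.693 × 555.9 / 16 = 24.08 L/h
D = CL × Css × τ / F = 24.08 × 8.33 × 24 / 0.7 = 6877 mg

6880 mg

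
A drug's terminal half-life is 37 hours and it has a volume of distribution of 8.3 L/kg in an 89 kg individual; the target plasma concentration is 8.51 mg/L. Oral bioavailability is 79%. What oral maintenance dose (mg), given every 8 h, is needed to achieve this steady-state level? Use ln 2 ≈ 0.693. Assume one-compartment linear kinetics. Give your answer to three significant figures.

1190 mg

Vd(total) = 89 kg × 8.3 L/kg = 738.7 L
CL = 0.693 × Vd / t½ = 0.693 × 738.7 / 37 = 13.84 L/h
D = CL × Css × τ / F = 13.84 × 8.51 × 8 / 0.79 = 1193 mg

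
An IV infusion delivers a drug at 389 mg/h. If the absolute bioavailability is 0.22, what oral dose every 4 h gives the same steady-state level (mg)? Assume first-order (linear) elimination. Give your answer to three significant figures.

To maintain the same Css, the systemic dosing rate must be unchanged: F·D/τ = infusion rate.
D = rate × τ / F = 389 × 4 / 0.22 = 7073 mg

7070 mg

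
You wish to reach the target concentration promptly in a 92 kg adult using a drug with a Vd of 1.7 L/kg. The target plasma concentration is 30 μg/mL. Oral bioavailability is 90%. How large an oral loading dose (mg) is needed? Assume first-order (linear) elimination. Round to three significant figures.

Vd(total) = 92 kg × 1.7 L/kg = 156.4 L
The loading dose fills Vd to the target concentration.
LD = Vd × C / F = 156.4 × 30.00 / 0.9 = 5213 mg

5210 mg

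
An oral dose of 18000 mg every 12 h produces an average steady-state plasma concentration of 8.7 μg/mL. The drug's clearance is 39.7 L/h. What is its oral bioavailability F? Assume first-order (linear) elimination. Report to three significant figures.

F·D/τ = CL·Css at steady state → F = CL·Css·τ / D.
F = 39.7 × 8.7 × 12 / 18000 = 0.230

0.230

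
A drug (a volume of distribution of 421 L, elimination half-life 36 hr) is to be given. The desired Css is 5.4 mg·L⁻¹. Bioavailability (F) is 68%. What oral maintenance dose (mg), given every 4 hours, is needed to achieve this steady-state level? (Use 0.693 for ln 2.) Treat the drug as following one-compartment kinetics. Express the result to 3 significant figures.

257 mg

CL = ln 2 · Vd / t½ = 0.693 × 421.0 / 36 = 8.104 L/h
D = CL × Css × τ / F = 8.104 × 5.4 × 4 / 0.68 = 257.4 mg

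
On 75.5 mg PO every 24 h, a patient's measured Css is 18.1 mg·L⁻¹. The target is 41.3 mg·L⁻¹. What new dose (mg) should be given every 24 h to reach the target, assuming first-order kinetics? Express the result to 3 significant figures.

172 mg

With linear kinetics, Css is proportional to dose rate (D/τ) at fixed clearance.
D₂ = D₁ × (Css,target / Css,current) = 75.5 × 41.3/18.1 = 172.3 mg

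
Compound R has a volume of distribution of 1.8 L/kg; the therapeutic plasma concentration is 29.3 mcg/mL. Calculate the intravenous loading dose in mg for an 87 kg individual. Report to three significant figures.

Total Vd = 1.8 × 87 = 156.6 L
LD = Vd × C = 156.6 × 29.30 = 4588 mg

4590 mg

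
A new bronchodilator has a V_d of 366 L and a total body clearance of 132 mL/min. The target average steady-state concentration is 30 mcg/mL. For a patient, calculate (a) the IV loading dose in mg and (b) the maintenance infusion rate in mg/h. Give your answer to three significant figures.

(a) 11000 mg; (b) 238 mg/h

Loading dose = Vd × C = 366.0 × 30 = 10980 mg
CL = 132 mL/min × 60/1000 = 7.920 L/h
Infusion rate = 7.920 L/h × 30 mg/L = 237.6 mg/h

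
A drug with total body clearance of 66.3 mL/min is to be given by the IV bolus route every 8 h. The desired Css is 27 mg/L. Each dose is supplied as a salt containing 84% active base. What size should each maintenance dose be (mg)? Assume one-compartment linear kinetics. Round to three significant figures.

CL = 66.3 mL/min = 66.3 × 0.06 = 3.978 L/h
At steady state, dose per interval replaces the amount cleared in that interval: S·D/τ = CL·Css.
D = CL × Css × τ / S = 3.978 × 27 × 8 / 0.84 = 1023 mg

1020 mg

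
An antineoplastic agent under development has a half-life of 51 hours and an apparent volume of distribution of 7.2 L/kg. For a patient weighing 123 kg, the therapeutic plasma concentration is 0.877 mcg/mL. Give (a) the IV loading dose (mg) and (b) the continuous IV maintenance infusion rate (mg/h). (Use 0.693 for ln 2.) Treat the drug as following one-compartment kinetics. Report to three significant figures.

Vd(total) = 123 kg × 7.2 L/kg = 885.6 L
LD = Vd × C = 885.6 × 0.877 = 776.7 mg
CL = 0.693 × Vd / t½ = 0.693 × 885.6 / 51 = 12.03 L/h
Infusion rate = CL × Css = 12.03 × 0.877 = 10.55 mg/h

(a) 777 mg; (b) 10.6 mg/h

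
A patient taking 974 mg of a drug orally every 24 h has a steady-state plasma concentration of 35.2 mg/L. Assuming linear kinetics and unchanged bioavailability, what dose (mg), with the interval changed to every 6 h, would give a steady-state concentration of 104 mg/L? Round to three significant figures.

719 mg

For first-order elimination, Css ∝ F·D/(CL·τ); F and CL are unchanged, so Css ∝ D/τ.
D₂ = D₁ × (Css,target / Css,current) × (τ₂/τ₁) = 974 × (104/35.2) × (6/24) = 719.4 mg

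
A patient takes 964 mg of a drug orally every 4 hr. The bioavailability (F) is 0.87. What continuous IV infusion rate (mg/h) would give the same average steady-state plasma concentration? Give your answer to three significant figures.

210 mg/h

Equivalent systemic input: infusion rate = F·D/τ.
Rate = 0.87 × 964 / 4 = 209.7 mg/h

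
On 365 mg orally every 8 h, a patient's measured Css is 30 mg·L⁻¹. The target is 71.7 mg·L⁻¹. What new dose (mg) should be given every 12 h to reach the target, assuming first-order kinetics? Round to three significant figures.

With linear kinetics, Css is proportional to dose rate (D/τ) at fixed clearance.
D₂ = D₁ × (Css,target / Css,current) × (τ₂/τ₁) = 365 × (71.7/30) × (12/8) = 1309 mg

1310 mg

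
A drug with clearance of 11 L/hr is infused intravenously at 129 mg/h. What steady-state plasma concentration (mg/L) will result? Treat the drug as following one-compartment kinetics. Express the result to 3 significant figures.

Css = rate / CL = 129 / 11.00 = 11.73 mg/L

11.7 mg/L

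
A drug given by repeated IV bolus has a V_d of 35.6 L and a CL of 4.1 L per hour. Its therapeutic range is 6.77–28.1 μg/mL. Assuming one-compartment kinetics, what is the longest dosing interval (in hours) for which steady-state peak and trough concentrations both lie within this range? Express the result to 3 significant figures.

k = CL / Vd = 4.100 / 35.60 = 0.1152 h⁻¹
Between IV bolus doses, concentration decays as C = C₀·e^(−kτ), so C_peak/C_trough = e^(kτ).
τ_max = ln(C_peak/C_trough) / k = ln(28.1/6.77) / 0.1152 = 1.423 / 0.1152 = 12.35 h

12.4 h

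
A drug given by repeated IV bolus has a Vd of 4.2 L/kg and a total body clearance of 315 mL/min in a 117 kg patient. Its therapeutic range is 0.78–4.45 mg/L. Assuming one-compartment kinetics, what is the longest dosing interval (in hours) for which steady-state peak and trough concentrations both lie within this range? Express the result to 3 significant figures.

45.3 h

Total Vd = 4.2 × 117 = 491.4 L
Convert clearance: 315 mL/min × 60 min/h ÷ 1000 mL/L = 18.90 L/h
k = CL / Vd = 18.90 / 491.4 = 0.03846 h⁻¹
Between IV bolus doses, concentration decays as C = C₀·e^(−kτ), so C_peak/C_trough = e^(kτ).
τ_max = ln(C_peak/C_trough) / k = ln(4.45/0.78) / 0.03846 = 1.741 / 0.03846 = 45.27 h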